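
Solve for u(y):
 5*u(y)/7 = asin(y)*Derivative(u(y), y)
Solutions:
 u(y) = C1*exp(5*Integral(1/asin(y), y)/7)


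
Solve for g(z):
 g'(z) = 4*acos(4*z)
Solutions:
 g(z) = C1 + 4*z*acos(4*z) - sqrt(1 - 16*z^2)


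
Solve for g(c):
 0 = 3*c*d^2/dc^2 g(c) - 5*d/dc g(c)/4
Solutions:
 g(c) = C1 + C2*c^(17/12)


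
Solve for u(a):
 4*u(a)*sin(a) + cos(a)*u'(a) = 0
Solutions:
 u(a) = C1*cos(a)^4


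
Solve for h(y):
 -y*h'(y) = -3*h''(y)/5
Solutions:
 h(y) = C1 + C2*erfi(sqrt(30)*y/6)


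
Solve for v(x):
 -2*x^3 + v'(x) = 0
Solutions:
 v(x) = C1 + x^4/2


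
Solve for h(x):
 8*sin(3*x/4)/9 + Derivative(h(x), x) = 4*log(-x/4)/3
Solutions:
 h(x) = C1 + 4*x*log(-x)/3 - 8*x*log(2)/3 - 4*x/3 + 32*cos(3*x/4)/27


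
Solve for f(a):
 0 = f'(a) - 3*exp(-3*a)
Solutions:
 f(a) = C1 - exp(-3*a)


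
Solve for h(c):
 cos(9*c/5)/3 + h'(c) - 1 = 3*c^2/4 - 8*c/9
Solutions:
 h(c) = C1 + c^3/4 - 4*c^2/9 + c - 5*sin(9*c/5)/27


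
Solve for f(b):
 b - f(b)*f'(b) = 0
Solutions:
 f(b) = -sqrt(C1 + b^2)
 f(b) = sqrt(C1 + b^2)


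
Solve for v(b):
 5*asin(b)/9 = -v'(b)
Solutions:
 v(b) = C1 - 5*b*asin(b)/9 - 5*sqrt(1 - b^2)/9


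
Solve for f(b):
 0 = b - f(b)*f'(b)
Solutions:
 f(b) = -sqrt(C1 + b^2)
 f(b) = sqrt(C1 + b^2)


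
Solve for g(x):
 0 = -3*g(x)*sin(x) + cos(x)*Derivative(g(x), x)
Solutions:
 g(x) = C1/cos(x)^3


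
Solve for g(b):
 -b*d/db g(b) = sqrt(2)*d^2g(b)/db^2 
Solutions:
 g(b) = C1 + C2*erf(2^(1/4)*b/2)


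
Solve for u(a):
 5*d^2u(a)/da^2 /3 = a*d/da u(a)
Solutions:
 u(a) = C1 + C2*erfi(sqrt(30)*a/10)


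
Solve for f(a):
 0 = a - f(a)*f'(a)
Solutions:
 f(a) = -sqrt(C1 + a^2)
 f(a) = sqrt(C1 + a^2)


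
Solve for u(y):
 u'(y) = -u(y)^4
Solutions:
 u(y) = (-3^(2/3) - 3*3^(1/6)*I)*(1/(C1 + y))^(1/3)/6
 u(y) = (-3^(2/3) + 3*3^(1/6)*I)*(1/(C1 + y))^(1/3)/6
 u(y) = (1/(C1 + 3*y))^(1/3)


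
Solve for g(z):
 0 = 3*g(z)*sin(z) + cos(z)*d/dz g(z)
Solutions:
 g(z) = C1*cos(z)^3


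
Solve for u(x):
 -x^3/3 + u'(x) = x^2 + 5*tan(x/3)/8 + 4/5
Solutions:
 u(x) = C1 + x^4/12 + x^3/3 + 4*x/5 - 15*log(cos(x/3))/8


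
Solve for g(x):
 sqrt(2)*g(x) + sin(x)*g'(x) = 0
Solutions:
 g(x) = C1*(cos(x) + 1)^(sqrt(2)/2)/(cos(x) - 1)^(sqrt(2)/2)


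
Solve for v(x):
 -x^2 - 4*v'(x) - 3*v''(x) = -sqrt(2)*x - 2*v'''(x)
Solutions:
 v(x) = C1 + C2*exp(x*(3 - sqrt(41))/4) + C3*exp(x*(3 + sqrt(41))/4) - x^3/12 + sqrt(2)*x^2/8 + 3*x^2/16 - 17*x/32 - 3*sqrt(2)*x/16


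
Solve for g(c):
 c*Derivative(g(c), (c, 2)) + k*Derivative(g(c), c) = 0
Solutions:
 g(c) = C1 + c^(1 - re(k))*(C2*sin(log(c)*Abs(im(k))) + C3*cos(log(c)*im(k)))


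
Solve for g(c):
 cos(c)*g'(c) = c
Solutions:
 g(c) = C1 + Integral(c/cos(c), c)


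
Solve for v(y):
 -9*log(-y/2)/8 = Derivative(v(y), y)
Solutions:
 v(y) = C1 - 9*y*log(-y)/8 + 9*y*(log(2) + 1)/8


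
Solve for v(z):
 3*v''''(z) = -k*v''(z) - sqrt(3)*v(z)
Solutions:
 v(z) = C1*exp(-sqrt(6)*z*sqrt(-k - sqrt(k^2 - 12*sqrt(3)))/6) + C2*exp(sqrt(6)*z*sqrt(-k - sqrt(k^2 - 12*sqrt(3)))/6) + C3*exp(-sqrt(6)*z*sqrt(-k + sqrt(k^2 - 12*sqrt(3)))/6) + C4*exp(sqrt(6)*z*sqrt(-k + sqrt(k^2 - 12*sqrt(3)))/6)


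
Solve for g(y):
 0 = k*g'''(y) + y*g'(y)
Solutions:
 g(y) = C1 + Integral(C2*airyai(y*(-1/k)^(1/3)) + C3*airybi(y*(-1/k)^(1/3)), y)


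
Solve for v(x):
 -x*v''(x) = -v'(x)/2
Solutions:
 v(x) = C1 + C2*x^(3/2)


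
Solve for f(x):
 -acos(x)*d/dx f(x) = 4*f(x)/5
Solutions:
 f(x) = C1*exp(-4*Integral(1/acos(x), x)/5)


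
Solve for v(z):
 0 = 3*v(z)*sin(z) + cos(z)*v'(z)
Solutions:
 v(z) = C1*cos(z)^3


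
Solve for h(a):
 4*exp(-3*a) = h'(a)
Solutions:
 h(a) = C1 - 4*exp(-3*a)/3


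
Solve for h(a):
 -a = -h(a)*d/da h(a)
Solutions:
 h(a) = -sqrt(C1 + a^2)
 h(a) = sqrt(C1 + a^2)


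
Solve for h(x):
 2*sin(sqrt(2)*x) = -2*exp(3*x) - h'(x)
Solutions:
 h(x) = C1 - 2*exp(3*x)/3 + sqrt(2)*cos(sqrt(2)*x)


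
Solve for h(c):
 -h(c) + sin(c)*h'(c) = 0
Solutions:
 h(c) = C1*sqrt(cos(c) - 1)/sqrt(cos(c) + 1)


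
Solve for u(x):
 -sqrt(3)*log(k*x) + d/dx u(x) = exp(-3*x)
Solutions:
 u(x) = C1 + sqrt(3)*x*log(k*x) - sqrt(3)*x - exp(-3*x)/3


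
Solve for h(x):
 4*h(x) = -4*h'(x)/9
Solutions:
 h(x) = C1*exp(-9*x)


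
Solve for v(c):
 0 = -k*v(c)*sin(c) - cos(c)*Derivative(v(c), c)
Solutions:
 v(c) = C1*exp(k*log(cos(c)))


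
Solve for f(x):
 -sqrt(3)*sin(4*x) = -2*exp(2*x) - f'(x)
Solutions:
 f(x) = C1 - exp(2*x) - sqrt(3)*cos(4*x)/4


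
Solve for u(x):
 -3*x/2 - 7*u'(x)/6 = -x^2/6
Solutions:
 u(x) = C1 + x^3/21 - 9*x^2/14


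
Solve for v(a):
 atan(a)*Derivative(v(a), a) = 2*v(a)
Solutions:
 v(a) = C1*exp(2*Integral(1/atan(a), a))


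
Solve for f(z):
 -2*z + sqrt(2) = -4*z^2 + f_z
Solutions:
 f(z) = C1 + 4*z^3/3 - z^2 + sqrt(2)*z


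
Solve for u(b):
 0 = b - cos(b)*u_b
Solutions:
 u(b) = C1 + Integral(b/cos(b), b)


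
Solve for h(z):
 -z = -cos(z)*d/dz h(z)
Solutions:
 h(z) = C1 + Integral(z/cos(z), z)


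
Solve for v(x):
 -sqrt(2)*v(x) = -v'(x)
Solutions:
 v(x) = C1*exp(sqrt(2)*x)


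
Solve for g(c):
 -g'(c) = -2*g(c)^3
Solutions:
 g(c) = -sqrt(2)*sqrt(-1/(C1 + 2*c))/2
 g(c) = sqrt(2)*sqrt(-1/(C1 + 2*c))/2


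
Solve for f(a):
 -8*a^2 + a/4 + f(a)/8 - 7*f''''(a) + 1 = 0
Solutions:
 f(a) = C1*exp(-686^(1/4)*a/14) + C2*exp(686^(1/4)*a/14) + C3*sin(686^(1/4)*a/14) + C4*cos(686^(1/4)*a/14) + 64*a^2 - 2*a - 8


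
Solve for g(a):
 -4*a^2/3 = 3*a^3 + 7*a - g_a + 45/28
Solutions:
 g(a) = C1 + 3*a^4/4 + 4*a^3/9 + 7*a^2/2 + 45*a/28


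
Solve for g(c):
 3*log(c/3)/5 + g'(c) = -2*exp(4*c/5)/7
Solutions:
 g(c) = C1 - 3*c*log(c)/5 + 3*c*(1 + log(3))/5 - 5*exp(4*c/5)/14


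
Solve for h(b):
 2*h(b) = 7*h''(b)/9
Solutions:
 h(b) = C1*exp(-3*sqrt(14)*b/7) + C2*exp(3*sqrt(14)*b/7)


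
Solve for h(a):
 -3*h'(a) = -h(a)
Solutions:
 h(a) = C1*exp(a/3)


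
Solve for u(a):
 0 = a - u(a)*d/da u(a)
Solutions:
 u(a) = -sqrt(C1 + a^2)
 u(a) = sqrt(C1 + a^2)


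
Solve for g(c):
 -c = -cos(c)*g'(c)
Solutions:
 g(c) = C1 + Integral(c/cos(c), c)


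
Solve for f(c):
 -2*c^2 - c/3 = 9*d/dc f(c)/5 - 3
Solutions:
 f(c) = C1 - 10*c^3/27 - 5*c^2/54 + 5*c/3


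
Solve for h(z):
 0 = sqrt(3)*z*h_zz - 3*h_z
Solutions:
 h(z) = C1 + C2*z^(1 + sqrt(3))


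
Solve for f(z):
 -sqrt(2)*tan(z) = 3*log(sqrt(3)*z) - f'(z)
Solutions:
 f(z) = C1 + 3*z*log(z) - 3*z + 3*z*log(3)/2 - sqrt(2)*log(cos(z))


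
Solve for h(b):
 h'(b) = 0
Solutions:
 h(b) = C1


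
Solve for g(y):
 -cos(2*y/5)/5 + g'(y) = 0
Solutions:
 g(y) = C1 + sin(2*y/5)/2


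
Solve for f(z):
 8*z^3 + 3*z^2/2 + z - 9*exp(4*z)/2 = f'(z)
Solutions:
 f(z) = C1 + 2*z^4 + z^3/2 + z^2/2 - 9*exp(4*z)/8


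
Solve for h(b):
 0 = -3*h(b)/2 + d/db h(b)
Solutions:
 h(b) = C1*exp(3*b/2)


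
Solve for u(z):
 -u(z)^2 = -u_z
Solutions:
 u(z) = -1/(C1 + z)


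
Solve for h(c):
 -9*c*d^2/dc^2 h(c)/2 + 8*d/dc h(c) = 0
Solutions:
 h(c) = C1 + C2*c^(25/9)


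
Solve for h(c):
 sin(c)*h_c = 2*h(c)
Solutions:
 h(c) = C1*(cos(c) - 1)/(cos(c) + 1)


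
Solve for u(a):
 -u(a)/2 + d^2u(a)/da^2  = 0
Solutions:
 u(a) = C1*exp(-sqrt(2)*a/2) + C2*exp(sqrt(2)*a/2)


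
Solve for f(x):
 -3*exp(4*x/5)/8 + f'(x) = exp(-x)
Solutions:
 f(x) = C1 + 15*exp(4*x/5)/32 - exp(-x)


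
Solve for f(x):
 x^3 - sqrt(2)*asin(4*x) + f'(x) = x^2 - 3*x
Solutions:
 f(x) = C1 - x^4/4 + x^3/3 - 3*x^2/2 + sqrt(2)*(x*asin(4*x) + sqrt(1 - 16*x^2)/4)


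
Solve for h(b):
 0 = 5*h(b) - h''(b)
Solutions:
 h(b) = C1*exp(-sqrt(5)*b) + C2*exp(sqrt(5)*b)


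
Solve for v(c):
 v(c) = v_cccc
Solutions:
 v(c) = C1*exp(-c) + C2*exp(c) + C3*sin(c) + C4*cos(c)


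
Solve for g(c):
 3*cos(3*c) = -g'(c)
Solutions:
 g(c) = C1 - sin(3*c)


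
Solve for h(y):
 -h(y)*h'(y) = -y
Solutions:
 h(y) = -sqrt(C1 + y^2)
 h(y) = sqrt(C1 + y^2)


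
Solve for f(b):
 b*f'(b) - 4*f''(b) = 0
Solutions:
 f(b) = C1 + C2*erfi(sqrt(2)*b/4)


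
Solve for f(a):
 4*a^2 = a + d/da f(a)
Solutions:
 f(a) = C1 + 4*a^3/3 - a^2/2


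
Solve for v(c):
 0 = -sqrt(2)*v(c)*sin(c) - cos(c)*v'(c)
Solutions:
 v(c) = C1*cos(c)^(sqrt(2))


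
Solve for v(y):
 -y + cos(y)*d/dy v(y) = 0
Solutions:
 v(y) = C1 + Integral(y/cos(y), y)


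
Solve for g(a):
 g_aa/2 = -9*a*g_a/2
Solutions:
 g(a) = C1 + C2*erf(3*sqrt(2)*a/2)


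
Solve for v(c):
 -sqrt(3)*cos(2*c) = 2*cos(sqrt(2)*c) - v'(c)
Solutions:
 v(c) = C1 + sqrt(3)*sin(2*c)/2 + sqrt(2)*sin(sqrt(2)*c)


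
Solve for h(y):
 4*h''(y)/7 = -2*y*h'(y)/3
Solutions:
 h(y) = C1 + C2*erf(sqrt(21)*y/6)


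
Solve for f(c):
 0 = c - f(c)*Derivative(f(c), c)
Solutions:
 f(c) = -sqrt(C1 + c^2)
 f(c) = sqrt(C1 + c^2)


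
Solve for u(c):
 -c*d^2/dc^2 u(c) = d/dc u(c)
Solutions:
 u(c) = C1 + C2*log(c)


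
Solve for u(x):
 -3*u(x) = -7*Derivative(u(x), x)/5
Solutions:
 u(x) = C1*exp(15*x/7)


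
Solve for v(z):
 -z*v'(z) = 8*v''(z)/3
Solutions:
 v(z) = C1 + C2*erf(sqrt(3)*z/4)


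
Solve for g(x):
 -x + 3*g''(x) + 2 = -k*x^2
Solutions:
 g(x) = C1 + C2*x - k*x^4/36 + x^3/18 - x^2/3


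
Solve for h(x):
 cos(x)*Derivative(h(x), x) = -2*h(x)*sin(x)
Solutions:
 h(x) = C1*cos(x)^2


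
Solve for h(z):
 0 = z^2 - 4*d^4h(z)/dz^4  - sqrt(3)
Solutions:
 h(z) = C1 + C2*z + C3*z^2 + C4*z^3 + z^6/1440 - sqrt(3)*z^4/96


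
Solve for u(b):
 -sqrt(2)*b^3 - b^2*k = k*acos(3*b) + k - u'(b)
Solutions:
 u(b) = C1 + sqrt(2)*b^4/4 + b^3*k/3 + b*k + k*(b*acos(3*b) - sqrt(1 - 9*b^2)/3)


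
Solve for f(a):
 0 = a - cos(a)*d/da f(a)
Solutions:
 f(a) = C1 + Integral(a/cos(a), a)


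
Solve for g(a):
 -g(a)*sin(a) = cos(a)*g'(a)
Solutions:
 g(a) = C1*cos(a)


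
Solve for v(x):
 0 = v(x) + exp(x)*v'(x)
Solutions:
 v(x) = C1*exp(exp(-x))


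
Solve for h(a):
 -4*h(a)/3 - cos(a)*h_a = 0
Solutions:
 h(a) = C1*(sin(a) - 1)^(2/3)/(sin(a) + 1)^(2/3)


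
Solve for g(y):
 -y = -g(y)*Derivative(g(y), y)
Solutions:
 g(y) = -sqrt(C1 + y^2)
 g(y) = sqrt(C1 + y^2)


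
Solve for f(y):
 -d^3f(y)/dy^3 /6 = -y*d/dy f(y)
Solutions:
 f(y) = C1 + Integral(C2*airyai(6^(1/3)*y) + C3*airybi(6^(1/3)*y), y)


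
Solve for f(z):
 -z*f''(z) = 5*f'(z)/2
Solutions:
 f(z) = C1 + C2/z^(3/2)


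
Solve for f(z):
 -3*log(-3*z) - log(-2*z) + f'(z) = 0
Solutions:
 f(z) = C1 + 4*z*log(-z) + z*(-4 + log(54))


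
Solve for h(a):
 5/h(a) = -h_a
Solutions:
 h(a) = -sqrt(C1 - 10*a)
 h(a) = sqrt(C1 - 10*a)


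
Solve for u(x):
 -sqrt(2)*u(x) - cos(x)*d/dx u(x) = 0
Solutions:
 u(x) = C1*(sin(x) - 1)^(sqrt(2)/2)/(sin(x) + 1)^(sqrt(2)/2)


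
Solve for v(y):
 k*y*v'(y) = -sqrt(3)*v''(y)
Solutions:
 v(y) = Piecewise((-sqrt(2)*3^(1/4)*sqrt(pi)*C1*erf(sqrt(2)*3^(3/4)*sqrt(k)*y/6)/(2*sqrt(k)) - C2, (k > 0) | (k < 0)), (-C1*y - C2, True))


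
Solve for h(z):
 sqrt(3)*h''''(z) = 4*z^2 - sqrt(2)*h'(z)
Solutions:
 h(z) = C1 + C4*exp(-2^(1/6)*3^(5/6)*z/3) + 2*sqrt(2)*z^3/3 + (C2*sin(2^(1/6)*3^(1/3)*z/2) + C3*cos(2^(1/6)*3^(1/3)*z/2))*exp(2^(1/6)*3^(5/6)*z/6)


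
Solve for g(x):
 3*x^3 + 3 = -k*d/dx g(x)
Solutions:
 g(x) = C1 - 3*x^4/(4*k) - 3*x/k


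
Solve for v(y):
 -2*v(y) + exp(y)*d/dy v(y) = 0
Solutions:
 v(y) = C1*exp(-2*exp(-y))


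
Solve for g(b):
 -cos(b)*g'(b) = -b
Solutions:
 g(b) = C1 + Integral(b/cos(b), b)


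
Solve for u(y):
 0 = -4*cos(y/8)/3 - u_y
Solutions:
 u(y) = C1 - 32*sin(y/8)/3


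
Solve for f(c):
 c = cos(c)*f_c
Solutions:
 f(c) = C1 + Integral(c/cos(c), c)


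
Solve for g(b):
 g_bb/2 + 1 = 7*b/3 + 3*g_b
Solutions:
 g(b) = C1 + C2*exp(6*b) - 7*b^2/18 + 11*b/54


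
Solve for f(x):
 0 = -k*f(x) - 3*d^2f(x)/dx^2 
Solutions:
 f(x) = C1*exp(-sqrt(3)*x*sqrt(-k)/3) + C2*exp(sqrt(3)*x*sqrt(-k)/3)


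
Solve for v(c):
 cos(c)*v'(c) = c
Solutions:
 v(c) = C1 + Integral(c/cos(c), c)


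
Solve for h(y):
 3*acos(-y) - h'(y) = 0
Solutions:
 h(y) = C1 + 3*y*acos(-y) + 3*sqrt(1 - y^2)


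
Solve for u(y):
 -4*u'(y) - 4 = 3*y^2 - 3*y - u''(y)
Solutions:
 u(y) = C1 + C2*exp(4*y) - y^3/4 + 3*y^2/16 - 29*y/32


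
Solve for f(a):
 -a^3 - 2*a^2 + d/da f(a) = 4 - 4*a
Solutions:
 f(a) = C1 + a^4/4 + 2*a^3/3 - 2*a^2 + 4*a


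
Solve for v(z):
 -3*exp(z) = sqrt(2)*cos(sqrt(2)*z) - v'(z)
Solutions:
 v(z) = C1 + 3*exp(z) + sin(sqrt(2)*z)


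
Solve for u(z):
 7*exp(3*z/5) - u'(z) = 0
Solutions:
 u(z) = C1 + 35*exp(3*z/5)/3


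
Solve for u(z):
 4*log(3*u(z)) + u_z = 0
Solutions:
 Integral(1/(log(_y) + log(3)), (_y, u(z)))/4 = C1 - z


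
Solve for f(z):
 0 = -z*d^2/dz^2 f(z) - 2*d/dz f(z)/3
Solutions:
 f(z) = C1 + C2*z^(1/3)


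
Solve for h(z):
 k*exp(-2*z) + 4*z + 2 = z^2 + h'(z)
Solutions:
 h(z) = C1 - k*exp(-2*z)/2 - z^3/3 + 2*z^2 + 2*z


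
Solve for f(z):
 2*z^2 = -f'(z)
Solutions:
 f(z) = C1 - 2*z^3/3


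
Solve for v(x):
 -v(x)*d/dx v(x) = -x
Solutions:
 v(x) = -sqrt(C1 + x^2)
 v(x) = sqrt(C1 + x^2)


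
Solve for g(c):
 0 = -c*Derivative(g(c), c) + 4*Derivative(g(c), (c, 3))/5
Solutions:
 g(c) = C1 + Integral(C2*airyai(10^(1/3)*c/2) + C3*airybi(10^(1/3)*c/2), c)


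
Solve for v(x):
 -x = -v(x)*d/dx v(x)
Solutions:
 v(x) = -sqrt(C1 + x^2)
 v(x) = sqrt(C1 + x^2)


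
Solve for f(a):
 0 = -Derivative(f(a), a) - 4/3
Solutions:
 f(a) = C1 - 4*a/3


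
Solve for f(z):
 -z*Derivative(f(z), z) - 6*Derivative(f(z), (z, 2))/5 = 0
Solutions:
 f(z) = C1 + C2*erf(sqrt(15)*z/6)


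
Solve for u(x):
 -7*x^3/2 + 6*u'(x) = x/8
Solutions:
 u(x) = C1 + 7*x^4/48 + x^2/96


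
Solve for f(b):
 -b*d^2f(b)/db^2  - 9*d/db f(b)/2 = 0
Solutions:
 f(b) = C1 + C2/b^(7/2)


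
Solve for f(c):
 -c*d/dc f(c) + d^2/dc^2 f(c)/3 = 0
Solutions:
 f(c) = C1 + C2*erfi(sqrt(6)*c/2)


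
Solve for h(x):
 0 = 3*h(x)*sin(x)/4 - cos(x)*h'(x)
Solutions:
 h(x) = C1/cos(x)^(3/4)


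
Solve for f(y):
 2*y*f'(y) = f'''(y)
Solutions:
 f(y) = C1 + Integral(C2*airyai(2^(1/3)*y) + C3*airybi(2^(1/3)*y), y)


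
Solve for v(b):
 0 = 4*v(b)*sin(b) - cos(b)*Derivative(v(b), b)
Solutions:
 v(b) = C1/cos(b)^4


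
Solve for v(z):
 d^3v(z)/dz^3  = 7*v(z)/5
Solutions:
 v(z) = C3*exp(5^(2/3)*7^(1/3)*z/5) + (C1*sin(sqrt(3)*5^(2/3)*7^(1/3)*z/10) + C2*cos(sqrt(3)*5^(2/3)*7^(1/3)*z/10))*exp(-5^(2/3)*7^(1/3)*z/10)


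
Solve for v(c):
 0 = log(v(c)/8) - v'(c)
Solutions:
 Integral(1/(-log(_y) + 3*log(2)), (_y, v(c))) = C1 - c


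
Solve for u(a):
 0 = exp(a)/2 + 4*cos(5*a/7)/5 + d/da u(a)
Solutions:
 u(a) = C1 - exp(a)/2 - 28*sin(5*a/7)/25


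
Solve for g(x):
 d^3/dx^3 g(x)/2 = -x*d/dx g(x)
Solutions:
 g(x) = C1 + Integral(C2*airyai(-2^(1/3)*x) + C3*airybi(-2^(1/3)*x), x)


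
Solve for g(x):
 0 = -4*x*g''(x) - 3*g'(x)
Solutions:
 g(x) = C1 + C2*x^(1/4)


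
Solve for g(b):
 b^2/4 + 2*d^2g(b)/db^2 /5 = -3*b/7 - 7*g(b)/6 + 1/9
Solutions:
 g(b) = C1*sin(sqrt(105)*b/6) + C2*cos(sqrt(105)*b/6) - 3*b^2/14 - 18*b/49 + 178/735


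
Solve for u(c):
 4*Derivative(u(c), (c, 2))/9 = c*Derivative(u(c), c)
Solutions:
 u(c) = C1 + C2*erfi(3*sqrt(2)*c/4)


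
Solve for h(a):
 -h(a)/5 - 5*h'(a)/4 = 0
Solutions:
 h(a) = C1*exp(-4*a/25)


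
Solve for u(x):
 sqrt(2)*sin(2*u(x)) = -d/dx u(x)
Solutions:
 u(x) = pi - acos((-C1 - exp(4*sqrt(2)*x))/(C1 - exp(4*sqrt(2)*x)))/2
 u(x) = acos((-C1 - exp(4*sqrt(2)*x))/(C1 - exp(4*sqrt(2)*x)))/2


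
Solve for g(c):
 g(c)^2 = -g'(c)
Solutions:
 g(c) = 1/(C1 + c)


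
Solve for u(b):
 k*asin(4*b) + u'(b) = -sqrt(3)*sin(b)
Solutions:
 u(b) = C1 - k*(b*asin(4*b) + sqrt(1 - 16*b^2)/4) + sqrt(3)*cos(b)


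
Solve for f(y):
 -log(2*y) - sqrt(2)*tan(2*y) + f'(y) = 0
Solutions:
 f(y) = C1 + y*log(y) - y + y*log(2) - sqrt(2)*log(cos(2*y))/2


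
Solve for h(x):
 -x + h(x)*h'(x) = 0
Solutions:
 h(x) = -sqrt(C1 + x^2)
 h(x) = sqrt(C1 + x^2)


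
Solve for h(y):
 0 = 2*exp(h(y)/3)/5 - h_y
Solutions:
 h(y) = 3*log(-1/(C1 + 2*y)) + 3*log(15)


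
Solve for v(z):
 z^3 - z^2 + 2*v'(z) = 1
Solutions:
 v(z) = C1 - z^4/8 + z^3/6 + z/2


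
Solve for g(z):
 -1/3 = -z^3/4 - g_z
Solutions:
 g(z) = C1 - z^4/16 + z/3


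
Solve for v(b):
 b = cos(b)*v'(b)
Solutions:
 v(b) = C1 + Integral(b/cos(b), b)


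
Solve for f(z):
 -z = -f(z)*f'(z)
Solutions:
 f(z) = -sqrt(C1 + z^2)
 f(z) = sqrt(C1 + z^2)


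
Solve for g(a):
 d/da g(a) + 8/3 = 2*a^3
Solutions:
 g(a) = C1 + a^4/2 - 8*a/3


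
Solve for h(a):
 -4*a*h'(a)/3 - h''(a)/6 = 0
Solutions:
 h(a) = C1 + C2*erf(2*a)


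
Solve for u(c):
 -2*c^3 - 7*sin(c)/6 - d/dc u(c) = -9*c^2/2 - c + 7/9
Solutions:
 u(c) = C1 - c^4/2 + 3*c^3/2 + c^2/2 - 7*c/9 + 7*cos(c)/6


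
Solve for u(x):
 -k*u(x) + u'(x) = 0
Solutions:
 u(x) = C1*exp(k*x)


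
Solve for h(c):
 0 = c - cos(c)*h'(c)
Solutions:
 h(c) = C1 + Integral(c/cos(c), c)


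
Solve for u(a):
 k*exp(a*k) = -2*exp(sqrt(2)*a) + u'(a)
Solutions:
 u(a) = C1 + sqrt(2)*exp(sqrt(2)*a) + exp(a*k)


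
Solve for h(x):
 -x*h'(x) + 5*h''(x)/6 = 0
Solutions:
 h(x) = C1 + C2*erfi(sqrt(15)*x/5)


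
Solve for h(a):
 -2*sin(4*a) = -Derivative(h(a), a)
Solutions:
 h(a) = C1 - cos(4*a)/2


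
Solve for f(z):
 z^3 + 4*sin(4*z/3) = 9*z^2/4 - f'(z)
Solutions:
 f(z) = C1 - z^4/4 + 3*z^3/4 + 3*cos(4*z/3)


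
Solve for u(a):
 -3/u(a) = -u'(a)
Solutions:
 u(a) = -sqrt(C1 + 6*a)
 u(a) = sqrt(C1 + 6*a)


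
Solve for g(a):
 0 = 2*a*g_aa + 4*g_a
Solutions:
 g(a) = C1 + C2/a


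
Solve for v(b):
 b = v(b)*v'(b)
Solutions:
 v(b) = -sqrt(C1 + b^2)
 v(b) = sqrt(C1 + b^2)


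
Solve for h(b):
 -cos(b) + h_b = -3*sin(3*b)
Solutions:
 h(b) = C1 + sin(b) + cos(3*b)


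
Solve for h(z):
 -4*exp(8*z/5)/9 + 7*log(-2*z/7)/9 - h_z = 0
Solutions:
 h(z) = C1 + 7*z*log(-z)/9 + 7*z*(-log(7) - 1 + log(2))/9 - 5*exp(8*z/5)/18


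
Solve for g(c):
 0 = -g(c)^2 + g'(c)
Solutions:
 g(c) = -1/(C1 + c)


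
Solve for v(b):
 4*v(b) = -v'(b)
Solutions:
 v(b) = C1*exp(-4*b)


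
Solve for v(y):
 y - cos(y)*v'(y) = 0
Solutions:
 v(y) = C1 + Integral(y/cos(y), y)


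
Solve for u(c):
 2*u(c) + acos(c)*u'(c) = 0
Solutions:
 u(c) = C1*exp(-2*Integral(1/acos(c), c))


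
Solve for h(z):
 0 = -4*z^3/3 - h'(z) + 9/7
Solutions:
 h(z) = C1 - z^4/3 + 9*z/7


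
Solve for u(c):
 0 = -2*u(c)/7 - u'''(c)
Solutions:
 u(c) = C3*exp(-2^(1/3)*7^(2/3)*c/7) + (C1*sin(2^(1/3)*sqrt(3)*7^(2/3)*c/14) + C2*cos(2^(1/3)*sqrt(3)*7^(2/3)*c/14))*exp(2^(1/3)*7^(2/3)*c/14)


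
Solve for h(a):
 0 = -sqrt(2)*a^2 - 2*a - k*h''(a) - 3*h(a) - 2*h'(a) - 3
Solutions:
 h(a) = C1*exp(a*(sqrt(1 - 3*k) - 1)/k) + C2*exp(-a*(sqrt(1 - 3*k) + 1)/k) - sqrt(2)*a^2/3 - 2*a/3 + 4*sqrt(2)*a/9 + 2*sqrt(2)*k/9 - 5/9 - 8*sqrt(2)/27


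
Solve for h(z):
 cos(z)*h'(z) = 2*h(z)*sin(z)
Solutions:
 h(z) = C1/cos(z)^2


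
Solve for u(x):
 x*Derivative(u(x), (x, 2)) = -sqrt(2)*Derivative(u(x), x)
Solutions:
 u(x) = C1 + C2*x^(1 - sqrt(2))


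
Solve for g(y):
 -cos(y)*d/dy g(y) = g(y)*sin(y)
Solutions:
 g(y) = C1*cos(y)


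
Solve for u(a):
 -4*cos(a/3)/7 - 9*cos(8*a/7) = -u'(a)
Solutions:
 u(a) = C1 + 12*sin(a/3)/7 + 63*sin(8*a/7)/8


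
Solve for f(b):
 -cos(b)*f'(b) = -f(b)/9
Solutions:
 f(b) = C1*(sin(b) + 1)^(1/18)/(sin(b) - 1)^(1/18)


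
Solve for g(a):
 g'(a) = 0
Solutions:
 g(a) = C1


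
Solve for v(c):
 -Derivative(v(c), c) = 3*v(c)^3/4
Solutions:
 v(c) = -sqrt(2)*sqrt(-1/(C1 - 3*c))
 v(c) = sqrt(2)*sqrt(-1/(C1 - 3*c))


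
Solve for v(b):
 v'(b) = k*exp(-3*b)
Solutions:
 v(b) = C1 - k*exp(-3*b)/3


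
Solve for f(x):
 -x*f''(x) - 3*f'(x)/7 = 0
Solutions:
 f(x) = C1 + C2*x^(4/7)


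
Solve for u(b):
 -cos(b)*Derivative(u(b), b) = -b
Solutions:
 u(b) = C1 + Integral(b/cos(b), b)


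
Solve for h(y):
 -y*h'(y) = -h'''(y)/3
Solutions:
 h(y) = C1 + Integral(C2*airyai(3^(1/3)*y) + C3*airybi(3^(1/3)*y), y)


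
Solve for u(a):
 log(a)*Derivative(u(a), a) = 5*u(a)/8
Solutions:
 u(a) = C1*exp(5*li(a)/8)


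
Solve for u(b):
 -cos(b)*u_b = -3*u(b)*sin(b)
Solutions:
 u(b) = C1/cos(b)^3


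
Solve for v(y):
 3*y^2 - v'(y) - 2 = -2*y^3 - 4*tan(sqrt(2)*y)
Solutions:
 v(y) = C1 + y^4/2 + y^3 - 2*y - 2*sqrt(2)*log(cos(sqrt(2)*y))


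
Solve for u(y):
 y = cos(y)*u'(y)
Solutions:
 u(y) = C1 + Integral(y/cos(y), y)


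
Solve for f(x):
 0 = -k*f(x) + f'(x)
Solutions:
 f(x) = C1*exp(k*x)


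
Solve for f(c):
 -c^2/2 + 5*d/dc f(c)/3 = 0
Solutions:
 f(c) = C1 + c^3/10


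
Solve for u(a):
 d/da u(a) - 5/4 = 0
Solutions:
 u(a) = C1 + 5*a/4


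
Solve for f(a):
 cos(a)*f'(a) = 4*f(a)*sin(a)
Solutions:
 f(a) = C1/cos(a)^4


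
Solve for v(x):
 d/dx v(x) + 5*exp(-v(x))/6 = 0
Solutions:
 v(x) = log(C1 - 5*x/6)


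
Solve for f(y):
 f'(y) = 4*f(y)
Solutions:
 f(y) = C1*exp(4*y)


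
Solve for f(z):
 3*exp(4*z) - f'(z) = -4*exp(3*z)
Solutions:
 f(z) = C1 + 3*exp(4*z)/4 + 4*exp(3*z)/3


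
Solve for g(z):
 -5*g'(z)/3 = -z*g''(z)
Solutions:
 g(z) = C1 + C2*z^(8/3)


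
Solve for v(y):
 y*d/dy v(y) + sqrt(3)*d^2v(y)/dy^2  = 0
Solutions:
 v(y) = C1 + C2*erf(sqrt(2)*3^(3/4)*y/6)


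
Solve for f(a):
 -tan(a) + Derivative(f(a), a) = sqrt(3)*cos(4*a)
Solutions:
 f(a) = C1 - log(cos(a)) + sqrt(3)*sin(4*a)/4


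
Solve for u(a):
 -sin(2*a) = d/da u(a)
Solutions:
 u(a) = C1 + cos(2*a)/2


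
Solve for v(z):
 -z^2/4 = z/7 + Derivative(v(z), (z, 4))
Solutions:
 v(z) = C1 + C2*z + C3*z^2 + C4*z^3 - z^6/1440 - z^5/840


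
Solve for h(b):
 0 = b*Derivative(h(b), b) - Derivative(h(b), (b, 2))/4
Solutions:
 h(b) = C1 + C2*erfi(sqrt(2)*b)


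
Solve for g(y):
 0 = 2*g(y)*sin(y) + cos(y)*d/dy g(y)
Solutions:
 g(y) = C1*cos(y)^2


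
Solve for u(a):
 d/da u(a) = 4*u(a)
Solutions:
 u(a) = C1*exp(4*a)


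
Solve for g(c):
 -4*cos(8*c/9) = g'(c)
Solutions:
 g(c) = C1 - 9*sin(8*c/9)/2


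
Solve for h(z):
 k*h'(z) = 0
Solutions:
 h(z) = C1


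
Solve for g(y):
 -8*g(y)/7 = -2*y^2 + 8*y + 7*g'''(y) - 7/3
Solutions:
 g(y) = C3*exp(-2*7^(1/3)*y/7) + 7*y^2/4 - 7*y + (C1*sin(sqrt(3)*7^(1/3)*y/7) + C2*cos(sqrt(3)*7^(1/3)*y/7))*exp(7^(1/3)*y/7) + 49/24


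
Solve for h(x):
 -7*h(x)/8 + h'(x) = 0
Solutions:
 h(x) = C1*exp(7*x/8)


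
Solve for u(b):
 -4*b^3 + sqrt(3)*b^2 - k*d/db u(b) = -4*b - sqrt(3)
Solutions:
 u(b) = C1 - b^4/k + sqrt(3)*b^3/(3*k) + 2*b^2/k + sqrt(3)*b/k


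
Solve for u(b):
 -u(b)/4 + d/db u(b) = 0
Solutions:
 u(b) = C1*exp(b/4)


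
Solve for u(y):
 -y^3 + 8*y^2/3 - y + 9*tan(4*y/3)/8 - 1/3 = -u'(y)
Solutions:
 u(y) = C1 + y^4/4 - 8*y^3/9 + y^2/2 + y/3 + 27*log(cos(4*y/3))/32


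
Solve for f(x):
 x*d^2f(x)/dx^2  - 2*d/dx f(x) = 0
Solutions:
 f(x) = C1 + C2*x^3


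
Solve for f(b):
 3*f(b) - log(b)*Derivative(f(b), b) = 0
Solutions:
 f(b) = C1*exp(3*li(b))


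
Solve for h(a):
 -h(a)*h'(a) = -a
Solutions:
 h(a) = -sqrt(C1 + a^2)
 h(a) = sqrt(C1 + a^2)


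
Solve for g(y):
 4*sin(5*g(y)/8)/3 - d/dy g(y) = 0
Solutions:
 -4*y/3 + 4*log(cos(5*g(y)/8) - 1)/5 - 4*log(cos(5*g(y)/8) + 1)/5 = C1


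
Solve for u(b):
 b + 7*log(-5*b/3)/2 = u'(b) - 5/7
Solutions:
 u(b) = C1 + b^2/2 + 7*b*log(-b)/2 + b*(-4*log(3) - 39/14 + log(15)/2 + 3*log(5))


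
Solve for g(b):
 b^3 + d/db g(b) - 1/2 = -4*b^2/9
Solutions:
 g(b) = C1 - b^4/4 - 4*b^3/27 + b/2


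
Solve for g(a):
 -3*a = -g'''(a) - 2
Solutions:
 g(a) = C1 + C2*a + C3*a^2 + a^4/8 - a^3/3


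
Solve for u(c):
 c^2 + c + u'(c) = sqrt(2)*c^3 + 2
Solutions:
 u(c) = C1 + sqrt(2)*c^4/4 - c^3/3 - c^2/2 + 2*c


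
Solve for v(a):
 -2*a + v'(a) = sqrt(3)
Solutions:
 v(a) = C1 + a^2 + sqrt(3)*a


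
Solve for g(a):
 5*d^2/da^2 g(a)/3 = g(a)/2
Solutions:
 g(a) = C1*exp(-sqrt(30)*a/10) + C2*exp(sqrt(30)*a/10)


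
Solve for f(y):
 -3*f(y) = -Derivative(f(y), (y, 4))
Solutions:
 f(y) = C1*exp(-3^(1/4)*y) + C2*exp(3^(1/4)*y) + C3*sin(3^(1/4)*y) + C4*cos(3^(1/4)*y)


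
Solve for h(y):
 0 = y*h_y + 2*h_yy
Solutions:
 h(y) = C1 + C2*erf(y/2)


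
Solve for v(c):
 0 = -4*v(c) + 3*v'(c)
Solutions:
 v(c) = C1*exp(4*c/3)


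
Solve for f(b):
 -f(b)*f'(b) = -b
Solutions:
 f(b) = -sqrt(C1 + b^2)
 f(b) = sqrt(C1 + b^2)


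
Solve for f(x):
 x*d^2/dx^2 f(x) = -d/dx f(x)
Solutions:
 f(x) = C1 + C2*log(x)


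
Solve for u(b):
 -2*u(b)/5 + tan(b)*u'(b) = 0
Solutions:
 u(b) = C1*sin(b)^(2/5)


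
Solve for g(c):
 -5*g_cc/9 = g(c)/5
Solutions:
 g(c) = C1*sin(3*c/5) + C2*cos(3*c/5)


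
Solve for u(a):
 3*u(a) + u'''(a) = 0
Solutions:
 u(a) = C3*exp(-3^(1/3)*a) + (C1*sin(3^(5/6)*a/2) + C2*cos(3^(5/6)*a/2))*exp(3^(1/3)*a/2)


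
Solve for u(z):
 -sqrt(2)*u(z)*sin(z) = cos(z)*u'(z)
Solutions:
 u(z) = C1*cos(z)^(sqrt(2))


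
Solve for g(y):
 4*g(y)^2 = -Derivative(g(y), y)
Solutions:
 g(y) = 1/(C1 + 4*y)


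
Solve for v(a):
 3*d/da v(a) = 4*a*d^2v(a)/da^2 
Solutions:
 v(a) = C1 + C2*a^(7/4)


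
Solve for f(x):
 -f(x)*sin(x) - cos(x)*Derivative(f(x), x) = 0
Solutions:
 f(x) = C1*cos(x)


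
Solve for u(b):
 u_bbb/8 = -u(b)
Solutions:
 u(b) = C3*exp(-2*b) + (C1*sin(sqrt(3)*b) + C2*cos(sqrt(3)*b))*exp(b)


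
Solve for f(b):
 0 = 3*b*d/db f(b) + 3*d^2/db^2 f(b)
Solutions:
 f(b) = C1 + C2*erf(sqrt(2)*b/2)


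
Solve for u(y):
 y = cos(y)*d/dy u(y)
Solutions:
 u(y) = C1 + Integral(y/cos(y), y)


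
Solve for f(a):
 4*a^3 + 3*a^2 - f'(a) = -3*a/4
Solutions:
 f(a) = C1 + a^4 + a^3 + 3*a^2/8


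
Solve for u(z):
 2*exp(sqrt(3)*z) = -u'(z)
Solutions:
 u(z) = C1 - 2*sqrt(3)*exp(sqrt(3)*z)/3


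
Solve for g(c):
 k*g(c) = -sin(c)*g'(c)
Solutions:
 g(c) = C1*exp(k*(-log(cos(c) - 1) + log(cos(c) + 1))/2)


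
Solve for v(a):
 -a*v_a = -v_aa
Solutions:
 v(a) = C1 + C2*erfi(sqrt(2)*a/2)


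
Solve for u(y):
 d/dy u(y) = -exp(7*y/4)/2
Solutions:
 u(y) = C1 - 2*exp(7*y/4)/7


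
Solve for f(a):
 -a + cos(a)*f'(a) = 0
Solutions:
 f(a) = C1 + Integral(a/cos(a), a)


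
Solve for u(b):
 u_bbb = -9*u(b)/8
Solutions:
 u(b) = C3*exp(-3^(2/3)*b/2) + (C1*sin(3*3^(1/6)*b/4) + C2*cos(3*3^(1/6)*b/4))*exp(3^(2/3)*b/4)


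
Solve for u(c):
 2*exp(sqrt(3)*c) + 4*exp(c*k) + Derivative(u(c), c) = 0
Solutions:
 u(c) = C1 - 2*sqrt(3)*exp(sqrt(3)*c)/3 - 4*exp(c*k)/k


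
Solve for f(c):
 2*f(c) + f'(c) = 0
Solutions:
 f(c) = C1*exp(-2*c)


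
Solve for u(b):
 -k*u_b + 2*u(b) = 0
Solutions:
 u(b) = C1*exp(2*b/k)


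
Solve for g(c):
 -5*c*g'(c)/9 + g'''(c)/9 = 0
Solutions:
 g(c) = C1 + Integral(C2*airyai(5^(1/3)*c) + C3*airybi(5^(1/3)*c), c)


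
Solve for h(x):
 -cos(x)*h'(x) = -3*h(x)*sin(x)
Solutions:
 h(x) = C1/cos(x)^3


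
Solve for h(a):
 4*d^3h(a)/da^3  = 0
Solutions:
 h(a) = C1 + C2*a + C3*a^2


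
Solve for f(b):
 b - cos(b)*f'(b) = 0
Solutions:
 f(b) = C1 + Integral(b/cos(b), b)


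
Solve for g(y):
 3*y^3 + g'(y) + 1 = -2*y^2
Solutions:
 g(y) = C1 - 3*y^4/4 - 2*y^3/3 - y


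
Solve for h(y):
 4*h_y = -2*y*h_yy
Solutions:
 h(y) = C1 + C2/y


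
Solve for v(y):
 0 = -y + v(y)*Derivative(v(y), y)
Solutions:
 v(y) = -sqrt(C1 + y^2)
 v(y) = sqrt(C1 + y^2)


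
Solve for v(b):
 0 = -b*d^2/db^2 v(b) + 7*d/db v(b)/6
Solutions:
 v(b) = C1 + C2*b^(13/6)


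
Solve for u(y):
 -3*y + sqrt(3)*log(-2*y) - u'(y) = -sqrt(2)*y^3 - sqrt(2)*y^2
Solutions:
 u(y) = C1 + sqrt(2)*y^4/4 + sqrt(2)*y^3/3 - 3*y^2/2 + sqrt(3)*y*log(-y) + sqrt(3)*y*(-1 + log(2))


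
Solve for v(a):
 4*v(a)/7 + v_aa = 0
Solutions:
 v(a) = C1*sin(2*sqrt(7)*a/7) + C2*cos(2*sqrt(7)*a/7)


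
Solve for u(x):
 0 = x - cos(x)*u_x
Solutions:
 u(x) = C1 + Integral(x/cos(x), x)


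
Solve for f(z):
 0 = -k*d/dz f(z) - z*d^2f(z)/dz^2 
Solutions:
 f(z) = C1 + z^(1 - re(k))*(C2*sin(log(z)*Abs(im(k))) + C3*cos(log(z)*im(k)))


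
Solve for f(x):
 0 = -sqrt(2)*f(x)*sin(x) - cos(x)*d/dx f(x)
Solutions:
 f(x) = C1*cos(x)^(sqrt(2))


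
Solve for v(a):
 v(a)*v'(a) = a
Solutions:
 v(a) = -sqrt(C1 + a^2)
 v(a) = sqrt(C1 + a^2)


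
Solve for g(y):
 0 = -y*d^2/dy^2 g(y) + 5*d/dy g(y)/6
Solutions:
 g(y) = C1 + C2*y^(11/6)


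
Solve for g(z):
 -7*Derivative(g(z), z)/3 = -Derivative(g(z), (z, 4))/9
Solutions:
 g(z) = C1 + C4*exp(21^(1/3)*z) + (C2*sin(3^(5/6)*7^(1/3)*z/2) + C3*cos(3^(5/6)*7^(1/3)*z/2))*exp(-21^(1/3)*z/2)


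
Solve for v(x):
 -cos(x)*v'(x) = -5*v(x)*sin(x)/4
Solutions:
 v(x) = C1/cos(x)^(5/4)


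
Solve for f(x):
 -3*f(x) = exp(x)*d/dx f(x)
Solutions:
 f(x) = C1*exp(3*exp(-x))


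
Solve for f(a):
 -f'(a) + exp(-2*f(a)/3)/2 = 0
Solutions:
 f(a) = 3*log(-sqrt(C1 + a)) - 3*log(3)/2
 f(a) = 3*log(C1 + a/3)/2


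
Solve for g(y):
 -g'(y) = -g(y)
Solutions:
 g(y) = C1*exp(y)


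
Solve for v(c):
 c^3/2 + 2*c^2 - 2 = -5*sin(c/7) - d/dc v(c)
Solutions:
 v(c) = C1 - c^4/8 - 2*c^3/3 + 2*c + 35*cos(c/7)


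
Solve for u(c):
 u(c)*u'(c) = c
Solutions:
 u(c) = -sqrt(C1 + c^2)
 u(c) = sqrt(C1 + c^2)


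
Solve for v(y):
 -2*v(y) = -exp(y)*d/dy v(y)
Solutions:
 v(y) = C1*exp(-2*exp(-y))


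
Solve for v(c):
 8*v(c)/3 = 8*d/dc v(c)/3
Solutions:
 v(c) = C1*exp(c)


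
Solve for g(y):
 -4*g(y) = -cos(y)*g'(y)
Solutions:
 g(y) = C1*(sin(y)^2 + 2*sin(y) + 1)/(sin(y)^2 - 2*sin(y) + 1)


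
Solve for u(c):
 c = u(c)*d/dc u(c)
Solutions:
 u(c) = -sqrt(C1 + c^2)
 u(c) = sqrt(C1 + c^2)


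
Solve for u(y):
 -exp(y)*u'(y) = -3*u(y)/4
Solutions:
 u(y) = C1*exp(-3*exp(-y)/4)


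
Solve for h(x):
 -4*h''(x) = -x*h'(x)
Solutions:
 h(x) = C1 + C2*erfi(sqrt(2)*x/4)


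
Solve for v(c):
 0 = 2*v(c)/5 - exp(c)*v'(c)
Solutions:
 v(c) = C1*exp(-2*exp(-c)/5)


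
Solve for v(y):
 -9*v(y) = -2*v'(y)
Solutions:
 v(y) = C1*exp(9*y/2)


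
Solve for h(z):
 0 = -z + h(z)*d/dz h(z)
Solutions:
 h(z) = -sqrt(C1 + z^2)
 h(z) = sqrt(C1 + z^2)


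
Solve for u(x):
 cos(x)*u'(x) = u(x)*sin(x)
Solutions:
 u(x) = C1/cos(x)


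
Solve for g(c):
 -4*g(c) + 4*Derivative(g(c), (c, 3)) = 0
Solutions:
 g(c) = C3*exp(c) + (C1*sin(sqrt(3)*c/2) + C2*cos(sqrt(3)*c/2))*exp(-c/2)


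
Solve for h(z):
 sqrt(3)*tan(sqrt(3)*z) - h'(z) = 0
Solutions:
 h(z) = C1 - log(cos(sqrt(3)*z))


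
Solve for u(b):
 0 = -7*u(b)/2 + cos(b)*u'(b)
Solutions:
 u(b) = C1*(sin(b) + 1)^(7/4)/(sin(b) - 1)^(7/4)


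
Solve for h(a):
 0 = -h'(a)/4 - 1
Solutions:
 h(a) = C1 - 4*a


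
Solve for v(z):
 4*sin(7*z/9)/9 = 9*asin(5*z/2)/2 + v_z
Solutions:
 v(z) = C1 - 9*z*asin(5*z/2)/2 - 9*sqrt(4 - 25*z^2)/10 - 4*cos(7*z/9)/7


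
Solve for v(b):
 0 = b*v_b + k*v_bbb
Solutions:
 v(b) = C1 + Integral(C2*airyai(b*(-1/k)^(1/3)) + C3*airybi(b*(-1/k)^(1/3)), b)


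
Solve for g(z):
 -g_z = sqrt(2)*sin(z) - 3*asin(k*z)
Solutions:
 g(z) = C1 + 3*Piecewise((z*asin(k*z) + sqrt(-k^2*z^2 + 1)/k, Ne(k, 0)), (0, True)) + sqrt(2)*cos(z)


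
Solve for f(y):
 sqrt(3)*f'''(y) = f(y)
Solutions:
 f(y) = C3*exp(3^(5/6)*y/3) + (C1*sin(3^(1/3)*y/2) + C2*cos(3^(1/3)*y/2))*exp(-3^(5/6)*y/6)


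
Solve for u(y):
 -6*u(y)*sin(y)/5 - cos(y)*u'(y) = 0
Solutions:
 u(y) = C1*cos(y)^(6/5)


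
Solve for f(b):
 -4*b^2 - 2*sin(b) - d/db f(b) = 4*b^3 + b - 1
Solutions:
 f(b) = C1 - b^4 - 4*b^3/3 - b^2/2 + b + 2*cos(b)


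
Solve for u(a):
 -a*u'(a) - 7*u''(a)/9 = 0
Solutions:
 u(a) = C1 + C2*erf(3*sqrt(14)*a/14)


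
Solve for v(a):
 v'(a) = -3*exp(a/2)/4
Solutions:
 v(a) = C1 - 3*exp(a/2)/2


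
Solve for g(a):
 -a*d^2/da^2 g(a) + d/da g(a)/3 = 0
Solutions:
 g(a) = C1 + C2*a^(4/3)


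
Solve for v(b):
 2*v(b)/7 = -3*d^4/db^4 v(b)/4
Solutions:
 v(b) = (C1*sin(2^(1/4)*21^(3/4)*b/21) + C2*cos(2^(1/4)*21^(3/4)*b/21))*exp(-2^(1/4)*21^(3/4)*b/21) + (C3*sin(2^(1/4)*21^(3/4)*b/21) + C4*cos(2^(1/4)*21^(3/4)*b/21))*exp(2^(1/4)*21^(3/4)*b/21)


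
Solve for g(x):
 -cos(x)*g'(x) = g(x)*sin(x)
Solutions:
 g(x) = C1*cos(x)


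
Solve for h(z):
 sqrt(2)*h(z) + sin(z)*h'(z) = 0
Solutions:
 h(z) = C1*(cos(z) + 1)^(sqrt(2)/2)/(cos(z) - 1)^(sqrt(2)/2)


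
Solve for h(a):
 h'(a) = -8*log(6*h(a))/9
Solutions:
 9*Integral(1/(log(_y) + log(6)), (_y, h(a)))/8 = C1 - a


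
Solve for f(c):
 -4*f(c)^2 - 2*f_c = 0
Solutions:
 f(c) = 1/(C1 + 2*c)


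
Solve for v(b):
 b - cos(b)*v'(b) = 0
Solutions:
 v(b) = C1 + Integral(b/cos(b), b)


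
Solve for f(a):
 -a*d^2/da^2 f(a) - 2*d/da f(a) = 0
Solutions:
 f(a) = C1 + C2/a


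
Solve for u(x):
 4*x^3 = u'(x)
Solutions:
 u(x) = C1 + x^4


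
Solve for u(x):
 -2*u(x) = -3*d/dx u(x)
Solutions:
 u(x) = C1*exp(2*x/3)


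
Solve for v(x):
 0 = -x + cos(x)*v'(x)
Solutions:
 v(x) = C1 + Integral(x/cos(x), x)


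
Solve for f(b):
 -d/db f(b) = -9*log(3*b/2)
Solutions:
 f(b) = C1 + 9*b*log(b) - 9*b + b*log(19683/512)


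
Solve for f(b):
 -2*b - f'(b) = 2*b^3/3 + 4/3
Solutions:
 f(b) = C1 - b^4/6 - b^2 - 4*b/3


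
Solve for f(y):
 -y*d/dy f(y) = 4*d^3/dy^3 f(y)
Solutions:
 f(y) = C1 + Integral(C2*airyai(-2^(1/3)*y/2) + C3*airybi(-2^(1/3)*y/2), y)


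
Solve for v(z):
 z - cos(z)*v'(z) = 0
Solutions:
 v(z) = C1 + Integral(z/cos(z), z)


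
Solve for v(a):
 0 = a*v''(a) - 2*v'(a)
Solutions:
 v(a) = C1 + C2*a^3


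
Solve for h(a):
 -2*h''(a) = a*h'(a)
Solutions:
 h(a) = C1 + C2*erf(a/2)


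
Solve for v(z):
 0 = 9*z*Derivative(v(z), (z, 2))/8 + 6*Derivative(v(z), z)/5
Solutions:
 v(z) = C1 + C2/z^(1/15)


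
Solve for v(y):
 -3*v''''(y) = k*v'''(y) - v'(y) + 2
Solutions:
 v(y) = C1 + C2*exp(-y*(2*2^(1/3)*k^2/(2*k^3 + sqrt(-4*k^6 + (2*k^3 - 243)^2) - 243)^(1/3) + 2*k + 2^(2/3)*(2*k^3 + sqrt(-4*k^6 + (2*k^3 - 243)^2) - 243)^(1/3))/18) + C3*exp(y*(-8*2^(1/3)*k^2/((-1 + sqrt(3)*I)*(2*k^3 + sqrt(-4*k^6 + (2*k^3 - 243)^2) - 243)^(1/3)) - 4*k + 2^(2/3)*(2*k^3 + sqrt(-4*k^6 + (2*k^3 - 243)^2) - 243)^(1/3) - 2^(2/3)*sqrt(3)*I*(2*k^3 + sqrt(-4*k^6 + (2*k^3 - 243)^2) - 243)^(1/3))/36) + C4*exp(y*(8*2^(1/3)*k^2/((1 + sqrt(3)*I)*(2*k^3 + sqrt(-4*k^6 + (2*k^3 - 243)^2) - 243)^(1/3)) - 4*k + 2^(2/3)*(2*k^3 + sqrt(-4*k^6 + (2*k^3 - 243)^2) - 243)^(1/3) + 2^(2/3)*sqrt(3)*I*(2*k^3 + sqrt(-4*k^6 + (2*k^3 - 243)^2) - 243)^(1/3))/36) + 2*y


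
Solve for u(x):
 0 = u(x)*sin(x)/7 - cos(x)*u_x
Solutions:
 u(x) = C1/cos(x)^(1/7)


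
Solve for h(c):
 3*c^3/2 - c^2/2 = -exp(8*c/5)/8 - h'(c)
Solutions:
 h(c) = C1 - 3*c^4/8 + c^3/6 - 5*exp(8*c/5)/64


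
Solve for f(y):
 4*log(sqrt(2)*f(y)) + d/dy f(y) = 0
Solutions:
 Integral(1/(2*log(_y) + log(2)), (_y, f(y)))/2 = C1 - y


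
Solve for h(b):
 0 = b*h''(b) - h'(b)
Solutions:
 h(b) = C1 + C2*b^2


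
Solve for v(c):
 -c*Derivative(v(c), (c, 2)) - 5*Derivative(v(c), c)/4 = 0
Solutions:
 v(c) = C1 + C2/c^(1/4)


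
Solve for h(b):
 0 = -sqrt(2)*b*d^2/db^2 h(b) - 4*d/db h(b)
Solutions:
 h(b) = C1 + C2*b^(1 - 2*sqrt(2))


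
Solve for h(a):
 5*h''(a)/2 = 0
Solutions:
 h(a) = C1 + C2*a


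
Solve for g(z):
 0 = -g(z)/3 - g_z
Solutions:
 g(z) = C1*exp(-z/3)


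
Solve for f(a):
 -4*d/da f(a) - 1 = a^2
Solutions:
 f(a) = C1 - a^3/12 - a/4


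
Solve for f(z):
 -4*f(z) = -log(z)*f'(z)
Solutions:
 f(z) = C1*exp(4*li(z))


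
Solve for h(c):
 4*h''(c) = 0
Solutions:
 h(c) = C1 + C2*c


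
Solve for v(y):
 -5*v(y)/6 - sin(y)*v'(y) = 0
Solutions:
 v(y) = C1*(cos(y) + 1)^(5/12)/(cos(y) - 1)^(5/12)


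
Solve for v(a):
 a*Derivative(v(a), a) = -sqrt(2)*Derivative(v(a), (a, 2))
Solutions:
 v(a) = C1 + C2*erf(2^(1/4)*a/2)


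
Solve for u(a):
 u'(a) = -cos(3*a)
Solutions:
 u(a) = C1 - sin(3*a)/3


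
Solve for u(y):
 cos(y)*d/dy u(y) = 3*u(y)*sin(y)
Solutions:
 u(y) = C1/cos(y)^3


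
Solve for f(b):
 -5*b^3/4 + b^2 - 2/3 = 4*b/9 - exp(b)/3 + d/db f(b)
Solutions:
 f(b) = C1 - 5*b^4/16 + b^3/3 - 2*b^2/9 - 2*b/3 + exp(b)/3


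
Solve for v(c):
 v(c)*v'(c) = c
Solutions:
 v(c) = -sqrt(C1 + c^2)
 v(c) = sqrt(C1 + c^2)


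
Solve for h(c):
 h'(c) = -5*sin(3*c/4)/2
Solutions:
 h(c) = C1 + 10*cos(3*c/4)/3


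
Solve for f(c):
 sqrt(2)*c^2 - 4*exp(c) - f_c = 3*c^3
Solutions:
 f(c) = C1 - 3*c^4/4 + sqrt(2)*c^3/3 - 4*exp(c)


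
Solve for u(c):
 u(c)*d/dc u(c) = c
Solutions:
 u(c) = -sqrt(C1 + c^2)
 u(c) = sqrt(C1 + c^2)


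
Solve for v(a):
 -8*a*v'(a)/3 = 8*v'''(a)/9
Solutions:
 v(a) = C1 + Integral(C2*airyai(-3^(1/3)*a) + C3*airybi(-3^(1/3)*a), a)


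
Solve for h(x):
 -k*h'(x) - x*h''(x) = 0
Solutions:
 h(x) = C1 + x^(1 - re(k))*(C2*sin(log(x)*Abs(im(k))) + C3*cos(log(x)*im(k)))


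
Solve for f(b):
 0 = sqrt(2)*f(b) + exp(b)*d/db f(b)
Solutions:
 f(b) = C1*exp(sqrt(2)*exp(-b))


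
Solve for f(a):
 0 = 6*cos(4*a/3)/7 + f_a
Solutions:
 f(a) = C1 - 9*sin(4*a/3)/14


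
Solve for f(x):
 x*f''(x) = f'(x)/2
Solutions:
 f(x) = C1 + C2*x^(3/2)


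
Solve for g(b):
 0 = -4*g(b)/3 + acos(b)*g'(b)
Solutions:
 g(b) = C1*exp(4*Integral(1/acos(b), b)/3)


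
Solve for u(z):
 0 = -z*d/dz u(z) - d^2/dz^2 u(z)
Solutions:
 u(z) = C1 + C2*erf(sqrt(2)*z/2)


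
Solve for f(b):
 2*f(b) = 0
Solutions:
 f(b) = 0


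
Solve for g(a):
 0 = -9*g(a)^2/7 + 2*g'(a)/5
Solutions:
 g(a) = -14/(C1 + 45*a)


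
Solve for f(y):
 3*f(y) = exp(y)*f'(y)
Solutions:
 f(y) = C1*exp(-3*exp(-y))


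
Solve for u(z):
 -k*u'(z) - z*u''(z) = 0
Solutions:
 u(z) = C1 + z^(1 - re(k))*(C2*sin(log(z)*Abs(im(k))) + C3*cos(log(z)*im(k)))


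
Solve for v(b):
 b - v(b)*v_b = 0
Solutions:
 v(b) = -sqrt(C1 + b^2)
 v(b) = sqrt(C1 + b^2)


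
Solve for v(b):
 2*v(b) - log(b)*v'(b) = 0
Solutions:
 v(b) = C1*exp(2*li(b))


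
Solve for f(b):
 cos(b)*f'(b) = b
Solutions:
 f(b) = C1 + Integral(b/cos(b), b)


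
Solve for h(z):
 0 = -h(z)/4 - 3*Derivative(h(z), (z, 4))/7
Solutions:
 h(z) = (C1*sin(3^(3/4)*7^(1/4)*z/6) + C2*cos(3^(3/4)*7^(1/4)*z/6))*exp(-3^(3/4)*7^(1/4)*z/6) + (C3*sin(3^(3/4)*7^(1/4)*z/6) + C4*cos(3^(3/4)*7^(1/4)*z/6))*exp(3^(3/4)*7^(1/4)*z/6)


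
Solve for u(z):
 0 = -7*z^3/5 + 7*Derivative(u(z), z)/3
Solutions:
 u(z) = C1 + 3*z^4/20


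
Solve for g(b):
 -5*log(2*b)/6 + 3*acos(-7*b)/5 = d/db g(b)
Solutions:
 g(b) = C1 - 5*b*log(b)/6 + 3*b*acos(-7*b)/5 - 5*b*log(2)/6 + 5*b/6 + 3*sqrt(1 - 49*b^2)/35


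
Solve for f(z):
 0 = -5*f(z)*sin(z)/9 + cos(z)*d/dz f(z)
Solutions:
 f(z) = C1/cos(z)^(5/9)


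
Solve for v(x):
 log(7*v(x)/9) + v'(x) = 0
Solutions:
 -Integral(1/(-log(_y) - log(7) + 2*log(3)), (_y, v(x))) = C1 - x


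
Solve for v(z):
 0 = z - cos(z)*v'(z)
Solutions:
 v(z) = C1 + Integral(z/cos(z), z)


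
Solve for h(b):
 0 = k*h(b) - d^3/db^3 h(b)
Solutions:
 h(b) = C1*exp(b*k^(1/3)) + C2*exp(b*k^(1/3)*(-1 + sqrt(3)*I)/2) + C3*exp(-b*k^(1/3)*(1 + sqrt(3)*I)/2)
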